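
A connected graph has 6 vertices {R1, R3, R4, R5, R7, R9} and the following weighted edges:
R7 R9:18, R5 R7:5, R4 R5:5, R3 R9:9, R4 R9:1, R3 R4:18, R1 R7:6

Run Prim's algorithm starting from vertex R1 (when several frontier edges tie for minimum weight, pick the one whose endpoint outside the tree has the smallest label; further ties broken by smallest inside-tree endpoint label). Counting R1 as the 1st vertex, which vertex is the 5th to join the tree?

R9

Prim's algorithm from R1:
Step 1: frontier [R1 R7 6] → take R1 R7 (6); add R7.
Step 2: frontier [R5 R7 5, R7 R9 18] → take R5 R7 (5); add R5.
Step 3: frontier [R4 R5 5, R7 R9 18] → take R4 R5 (5); add R4.
Step 4: frontier [R4 R9 1, R3 R4 18, R7 R9 18] → take R4 R9 (1); add R9.
Step 5: frontier [R3 R4 18, R3 R9 9] → take R3 R9 (9); add R3.
Vertex order: R1, R7, R5, R4, R9, R3. The 5th vertex is R9.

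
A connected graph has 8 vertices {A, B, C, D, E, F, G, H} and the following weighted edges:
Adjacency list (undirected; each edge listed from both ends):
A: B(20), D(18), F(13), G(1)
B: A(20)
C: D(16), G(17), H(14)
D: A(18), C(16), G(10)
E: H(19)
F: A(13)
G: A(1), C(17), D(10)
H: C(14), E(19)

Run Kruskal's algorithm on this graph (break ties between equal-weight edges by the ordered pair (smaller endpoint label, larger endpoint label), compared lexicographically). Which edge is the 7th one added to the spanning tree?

A-B

Sort edges by weight, then run Kruskal:
A–G (1): add — endpoints in different components.
D–G (10): add — endpoints in different components.
A–F (13): add — endpoints in different components.
C–H (14): add — endpoints in different components.
C–D (16): add — endpoints in different components.
C–G (17): skip — C and G already connected.
A–D (18): skip — A and D already connected.
E–H (19): add — endpoints in different components.
A–B (20): add — endpoints in different components.
The 7th edge added is A–B.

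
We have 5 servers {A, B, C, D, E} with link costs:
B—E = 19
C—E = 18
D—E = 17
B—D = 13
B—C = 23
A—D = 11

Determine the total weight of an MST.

Prim, starting at D.
Step 1: cheapest edge leaving the tree is A—D (11); add A.
Step 2: cheapest edge leaving the tree is B—D (13); add B.
Step 3: cheapest edge leaving the tree is D—E (17); add E.
Step 4: cheapest edge leaving the tree is C—E (18); add C.
MST edges: A—D, B—D, D—E, C—E; total weight 11+13+17+18 = 59.

59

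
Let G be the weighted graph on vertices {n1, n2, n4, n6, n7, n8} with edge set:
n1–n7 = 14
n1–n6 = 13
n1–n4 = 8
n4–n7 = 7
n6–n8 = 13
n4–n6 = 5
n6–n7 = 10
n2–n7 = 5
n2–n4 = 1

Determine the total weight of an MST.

Prim, starting at n1.
Step 1: frontier [n1–n4 8, n1–n6 13, n1–n7 14] → take n1–n4 (8); add n4.
Step 2: frontier [n1–n6 13, n1–n7 14, n2–n4 1, n4–n6 5, n4–n7 7] → take n2–n4 (1); add n2.
Step 3: frontier [n1–n6 13, n1–n7 14, n2–n7 5, n4–n6 5, n4–n7 7] → take n4–n6 (5); add n6.
Step 4: frontier [n1–n7 14, n2–n7 5, n4–n7 7, n6–n7 10, n6–n8 13] → take n2–n7 (5); add n7.
Step 5: frontier [n6–n8 13] → take n6–n8 (13); add n8.
MST edges: n1–n4, n2–n4, n4–n6, n2–n7, n6–n8; total weight 8+1+5+5+13 = 32.

32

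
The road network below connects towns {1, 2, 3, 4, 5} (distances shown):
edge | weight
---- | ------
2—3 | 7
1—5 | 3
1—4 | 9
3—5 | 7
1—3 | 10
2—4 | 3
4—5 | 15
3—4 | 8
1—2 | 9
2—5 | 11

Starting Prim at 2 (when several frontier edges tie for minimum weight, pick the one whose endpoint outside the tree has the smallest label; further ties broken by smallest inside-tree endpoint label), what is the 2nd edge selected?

2-3

Prim's algorithm from 2:
Step 1: frontier [2—4 3, 2—3 7, 1—2 9, 2—5 11] → take 2—4 (3); add 4.
Step 2: frontier [2—3 7, 1—2 9, 2—5 11, 3—4 8, 1—4 9, 4—5 15] → take 2—3 (7); add 3.
Step 3: frontier [1—2 9, 2—5 11, 3—5 7, 1—3 10, 1—4 9, 4—5 15] → take 3—5 (7); add 5.
Step 4: frontier [1—2 9, 1—3 10, 1—4 9, 1—5 3] → take 1—5 (3); add 1.
The 2nd edge added is 2—3.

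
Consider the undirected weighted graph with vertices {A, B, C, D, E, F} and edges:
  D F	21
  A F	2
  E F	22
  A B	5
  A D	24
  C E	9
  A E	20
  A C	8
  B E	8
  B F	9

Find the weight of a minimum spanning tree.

44

Prim's algorithm from B:
Step 1: cheapest edge leaving the tree is A B (5); add A.
Step 2: cheapest edge leaving the tree is A F (2); add F.
Step 3: cheapest edge leaving the tree is A C (8); add C.
Step 4: cheapest edge leaving the tree is B E (8); add E.
Step 5: cheapest edge leaving the tree is D F (21); add D.
MST edges: A B, A F, A C, B E, D F; total weight 5+2+8+8+21 = 44.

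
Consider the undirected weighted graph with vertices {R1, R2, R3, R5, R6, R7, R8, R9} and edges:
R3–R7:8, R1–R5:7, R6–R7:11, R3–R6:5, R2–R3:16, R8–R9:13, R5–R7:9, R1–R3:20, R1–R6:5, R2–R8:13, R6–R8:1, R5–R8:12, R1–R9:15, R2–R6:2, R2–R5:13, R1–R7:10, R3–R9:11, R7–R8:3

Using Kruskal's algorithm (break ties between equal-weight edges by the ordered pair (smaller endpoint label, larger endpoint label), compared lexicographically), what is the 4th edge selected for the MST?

Sort edges by weight, then run Kruskal:
R6–R8 (1): add — endpoints in different components.
R2–R6 (2): add — endpoints in different components.
R7–R8 (3): add — endpoints in different components.
R1–R6 (5): add — endpoints in different components.
R3–R6 (5): add — endpoints in different components.
R1–R5 (7): add — endpoints in different components.
R3–R7 (8): skip — R7 and R3 already connected.
R5–R7 (9): skip — R7 and R5 already connected.
R1–R7 (10): skip — R7 and R1 already connected.
R3–R9 (11): add — endpoints in different components.
The 4th edge added is R1–R6.

R1-R6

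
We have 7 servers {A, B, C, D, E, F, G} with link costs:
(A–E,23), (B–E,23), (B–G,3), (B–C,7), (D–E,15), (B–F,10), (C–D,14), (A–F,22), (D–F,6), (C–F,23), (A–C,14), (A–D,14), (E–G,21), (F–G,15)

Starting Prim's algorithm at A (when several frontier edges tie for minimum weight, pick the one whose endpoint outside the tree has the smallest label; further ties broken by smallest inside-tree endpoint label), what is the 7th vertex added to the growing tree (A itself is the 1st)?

E

Prim, starting at A.
Step 1: frontier [A–C 14, A–D 14, A–F 22, A–E 23] → take A–C (14); add C.
Step 2: frontier [A–D 14, A–F 22, A–E 23, B–C 7, C–D 14, C–F 23] → take B–C (7); add B.
Step 3: frontier [A–D 14, A–F 22, A–E 23, B–G 3, B–F 10, B–E 23, C–D 14, C–F 23] → take B–G (3); add G.
Step 4: frontier [A–D 14, A–F 22, A–E 23, B–F 10, B–E 23, C–D 14, C–F 23, F–G 15, E–G 21] → take B–F (10); add F.
Step 5: frontier [A–D 14, A–E 23, B–E 23, C–D 14, D–F 6, E–G 21] → take D–F (6); add D.
Step 6: frontier [A–E 23, B–E 23, D–E 15, E–G 21] → take D–E (15); add E.
Vertex order: A, C, B, G, F, D, E. The 7th vertex is E.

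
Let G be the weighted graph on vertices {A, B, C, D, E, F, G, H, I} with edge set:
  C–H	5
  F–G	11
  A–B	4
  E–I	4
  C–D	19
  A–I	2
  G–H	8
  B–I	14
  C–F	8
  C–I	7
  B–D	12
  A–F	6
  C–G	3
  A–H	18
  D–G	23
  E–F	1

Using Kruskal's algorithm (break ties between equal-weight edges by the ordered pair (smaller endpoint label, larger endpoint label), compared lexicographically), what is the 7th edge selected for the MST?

Sort edges by weight, then run Kruskal:
E–F (1): add — endpoints in different components.
A–I (2): add — endpoints in different components.
C–G (3): add — endpoints in different components.
A–B (4): add — endpoints in different components.
E–I (4): add — endpoints in different components.
C–H (5): add — endpoints in different components.
A–F (6): skip — A and F already connected.
C–I (7): add — endpoints in different components.
C–F (8): skip — C and F already connected.
G–H (8): skip — G and H already connected.
F–G (11): skip — F and G already connected.
B–D (12): add — endpoints in different components.
The 7th edge added is C–I.

C-I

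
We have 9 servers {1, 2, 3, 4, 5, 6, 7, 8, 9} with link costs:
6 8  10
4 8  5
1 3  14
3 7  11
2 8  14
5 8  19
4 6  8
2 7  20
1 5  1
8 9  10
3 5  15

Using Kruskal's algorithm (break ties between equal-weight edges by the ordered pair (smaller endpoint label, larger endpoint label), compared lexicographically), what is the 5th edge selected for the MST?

3-7

Sort edges by weight, then run Kruskal:
1 5 (1): add — endpoints in different components.
4 8 (5): add — endpoints in different components.
4 6 (8): add — endpoints in different components.
6 8 (10): skip — 6 and 8 already connected.
8 9 (10): add — endpoints in different components.
3 7 (11): add — endpoints in different components.
1 3 (14): add — endpoints in different components.
2 8 (14): add — endpoints in different components.
3 5 (15): skip — 3 and 5 already connected.
5 8 (19): add — endpoints in different components.
The 5th edge added is 3 7.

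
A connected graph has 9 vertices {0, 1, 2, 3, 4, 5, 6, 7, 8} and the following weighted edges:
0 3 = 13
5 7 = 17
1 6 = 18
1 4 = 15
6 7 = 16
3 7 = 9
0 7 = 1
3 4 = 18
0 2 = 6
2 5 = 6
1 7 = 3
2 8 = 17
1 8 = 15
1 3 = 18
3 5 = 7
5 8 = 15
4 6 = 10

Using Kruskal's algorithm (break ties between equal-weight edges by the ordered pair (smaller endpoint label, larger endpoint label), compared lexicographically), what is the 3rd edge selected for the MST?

0-2

Kruskal's algorithm — process edges by increasing weight (ties by edge label):
0 7 (1): add — endpoints in different components.
1 7 (3): add — endpoints in different components.
0 2 (6): add — endpoints in different components.
2 5 (6): add — endpoints in different components.
3 5 (7): add — endpoints in different components.
3 7 (9): skip — 3 and 7 already connected.
4 6 (10): add — endpoints in different components.
0 3 (13): skip — 0 and 3 already connected.
1 4 (15): add — endpoints in different components.
1 8 (15): add — endpoints in different components.
The 3rd edge added is 0 2.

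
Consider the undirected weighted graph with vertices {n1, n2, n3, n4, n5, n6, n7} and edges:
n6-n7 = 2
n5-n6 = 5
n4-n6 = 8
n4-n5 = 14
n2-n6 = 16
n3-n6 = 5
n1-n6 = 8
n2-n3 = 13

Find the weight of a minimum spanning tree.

Kruskal: consider edges lightest-first.
n6-n7 (2): add — endpoints in different components.
n3-n6 (5): add — endpoints in different components.
n5-n6 (5): add — endpoints in different components.
n1-n6 (8): add — endpoints in different components.
n4-n6 (8): add — endpoints in different components.
n2-n3 (13): add — endpoints in different components.
MST edges: n6-n7, n3-n6, n5-n6, n1-n6, n4-n6, n2-n3; total weight 2+5+5+8+8+13 = 41.

41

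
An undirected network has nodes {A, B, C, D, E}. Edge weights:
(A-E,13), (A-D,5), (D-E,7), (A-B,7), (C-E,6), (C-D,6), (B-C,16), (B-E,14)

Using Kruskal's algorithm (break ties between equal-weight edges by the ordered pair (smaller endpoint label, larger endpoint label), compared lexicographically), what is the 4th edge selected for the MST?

A-B

Kruskal's algorithm — process edges by increasing weight (ties by edge label):
A-D (5): add — endpoints in different components.
C-D (6): add — endpoints in different components.
C-E (6): add — endpoints in different components.
A-B (7): add — endpoints in different components.
The 4th edge added is A-B.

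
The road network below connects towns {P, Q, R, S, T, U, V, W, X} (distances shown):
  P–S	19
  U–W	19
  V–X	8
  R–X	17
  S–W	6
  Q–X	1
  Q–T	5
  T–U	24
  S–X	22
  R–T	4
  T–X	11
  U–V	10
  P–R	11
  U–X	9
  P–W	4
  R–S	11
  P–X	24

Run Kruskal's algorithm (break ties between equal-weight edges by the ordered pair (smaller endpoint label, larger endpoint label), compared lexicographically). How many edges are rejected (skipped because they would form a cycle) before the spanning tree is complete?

1

Kruskal: consider edges lightest-first.
Q–X (1): add — endpoints in different components.
P–W (4): add — endpoints in different components.
R–T (4): add — endpoints in different components.
Q–T (5): add — endpoints in different components.
S–W (6): add — endpoints in different components.
V–X (8): add — endpoints in different components.
U–X (9): add — endpoints in different components.
U–V (10): skip — V and U already connected.
P–R (11): add — endpoints in different components.
Edges rejected before the tree was complete: 1.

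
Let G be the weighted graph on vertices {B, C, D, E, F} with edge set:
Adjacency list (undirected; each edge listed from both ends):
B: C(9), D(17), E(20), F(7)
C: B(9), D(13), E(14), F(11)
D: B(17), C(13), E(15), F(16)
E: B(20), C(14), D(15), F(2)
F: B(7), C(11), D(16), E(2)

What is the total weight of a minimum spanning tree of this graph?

Prim's algorithm from C:
Step 1: cheapest edge leaving the tree is B—C (9); add B.
Step 2: cheapest edge leaving the tree is B—F (7); add F.
Step 3: cheapest edge leaving the tree is E—F (2); add E.
Step 4: cheapest edge leaving the tree is C—D (13); add D.
MST edges: B—C, B—F, E—F, C—D; total weight 9+7+2+13 = 31.

31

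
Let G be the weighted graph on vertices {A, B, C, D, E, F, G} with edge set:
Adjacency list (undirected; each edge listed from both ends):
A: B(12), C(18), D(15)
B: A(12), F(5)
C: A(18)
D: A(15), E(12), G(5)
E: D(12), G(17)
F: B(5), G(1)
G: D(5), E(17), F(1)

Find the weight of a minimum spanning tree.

53

Kruskal: consider edges lightest-first.
F-G (1): add. Components now {A} {B} {C} {D} {E} {F,G}
B-F (5): add. Components now {A} {B,F,G} {C} {D} {E}
D-G (5): add. Components now {A} {B,D,F,G} {C} {E}
A-B (12): add. Components now {A,B,D,F,G} {C} {E}
D-E (12): add. Components now {A,B,D,E,F,G} {C}
A-D (15): skip — A and D already connected.
E-G (17): skip — E and G already connected.
A-C (18): add. Components now {A,B,C,D,E,F,G}
MST edges: F-G, B-F, D-G, A-B, D-E, A-C; total weight 1+5+5+12+12+18 = 53.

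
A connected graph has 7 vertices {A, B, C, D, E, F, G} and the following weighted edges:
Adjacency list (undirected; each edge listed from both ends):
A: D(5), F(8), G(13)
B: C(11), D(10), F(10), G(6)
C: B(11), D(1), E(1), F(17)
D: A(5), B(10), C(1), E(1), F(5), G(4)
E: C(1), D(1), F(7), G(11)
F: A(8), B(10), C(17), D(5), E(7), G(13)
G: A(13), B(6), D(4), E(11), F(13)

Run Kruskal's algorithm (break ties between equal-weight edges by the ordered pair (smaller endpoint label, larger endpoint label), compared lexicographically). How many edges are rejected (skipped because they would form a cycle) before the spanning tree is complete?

1

Kruskal's algorithm — process edges by increasing weight (ties by edge label):
C-D (1): add. Components now {A} {B} {C,D} {E} {F} {G}
C-E (1): add. Components now {A} {B} {C,D,E} {F} {G}
D-E (1): skip — D and E already connected.
D-G (4): add. Components now {A} {B} {C,D,E,G} {F}
A-D (5): add. Components now {A,C,D,E,G} {B} {F}
D-F (5): add. Components now {A,C,D,E,F,G} {B}
B-G (6): add. Components now {A,B,C,D,E,F,G}
Edges rejected before the tree was complete: 1.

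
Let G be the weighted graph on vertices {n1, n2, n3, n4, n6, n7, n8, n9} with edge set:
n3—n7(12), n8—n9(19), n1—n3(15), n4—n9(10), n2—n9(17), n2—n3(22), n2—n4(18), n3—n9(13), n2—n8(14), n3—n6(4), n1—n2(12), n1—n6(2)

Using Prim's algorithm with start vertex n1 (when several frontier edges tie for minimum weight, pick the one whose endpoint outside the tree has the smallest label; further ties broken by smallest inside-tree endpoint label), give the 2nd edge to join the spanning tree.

Prim, starting at n1.
Step 1: frontier [n1—n6 2, n1—n2 12, n1—n3 15] → take n1—n6 (2); add n6.
Step 2: frontier [n1—n2 12, n1—n3 15, n3—n6 4] → take n3—n6 (4); add n3.
Step 3: frontier [n1—n2 12, n3—n7 12, n3—n9 13, n2—n3 22] → take n1—n2 (12); add n2.
Step 4: frontier [n2—n8 14, n2—n9 17, n2—n4 18, n3—n7 12, n3—n9 13] → take n3—n7 (12); add n7.
Step 5: frontier [n2—n8 14, n2—n9 17, n2—n4 18, n3—n9 13] → take n3—n9 (13); add n9.
Step 6: frontier [n2—n8 14, n2—n4 18, n4—n9 10, n8—n9 19] → take n4—n9 (10); add n4.
Step 7: frontier [n2—n8 14, n8—n9 19] → take n2—n8 (14); add n8.
The 2nd edge added is n3—n6.

n3-n6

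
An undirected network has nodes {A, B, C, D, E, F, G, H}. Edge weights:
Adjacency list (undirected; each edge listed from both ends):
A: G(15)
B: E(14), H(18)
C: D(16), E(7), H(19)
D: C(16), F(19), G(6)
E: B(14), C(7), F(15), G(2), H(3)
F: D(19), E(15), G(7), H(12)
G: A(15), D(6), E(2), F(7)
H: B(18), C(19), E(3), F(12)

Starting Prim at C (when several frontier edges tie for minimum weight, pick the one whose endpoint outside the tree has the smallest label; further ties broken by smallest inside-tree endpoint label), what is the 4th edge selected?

D-G

Prim's algorithm from C:
Step 1: frontier [C-E 7, C-D 16, C-H 19] → take C-E (7); add E.
Step 2: frontier [C-D 16, C-H 19, E-G 2, E-H 3, B-E 14, E-F 15] → take E-G (2); add G.
Step 3: frontier [C-D 16, C-H 19, E-H 3, B-E 14, E-F 15, D-G 6, F-G 7, A-G 15] → take E-H (3); add H.
Step 4: frontier [C-D 16, B-E 14, E-F 15, D-G 6, F-G 7, A-G 15, F-H 12, B-H 18] → take D-G (6); add D.
Step 5: frontier [D-F 19, B-E 14, E-F 15, F-G 7, A-G 15, F-H 12, B-H 18] → take F-G (7); add F.
Step 6: frontier [B-E 14, A-G 15, B-H 18] → take B-E (14); add B.
Step 7: frontier [A-G 15] → take A-G (15); add A.
The 4th edge added is D-G.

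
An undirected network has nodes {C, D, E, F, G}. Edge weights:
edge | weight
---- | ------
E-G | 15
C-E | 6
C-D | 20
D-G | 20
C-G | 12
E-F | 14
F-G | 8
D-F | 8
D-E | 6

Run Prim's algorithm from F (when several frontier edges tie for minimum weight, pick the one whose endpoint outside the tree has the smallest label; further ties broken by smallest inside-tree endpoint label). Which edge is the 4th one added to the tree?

Grow the tree from F using Prim:
Step 1: cheapest edge leaving the tree is D-F (8); add D.
Step 2: cheapest edge leaving the tree is D-E (6); add E.
Step 3: cheapest edge leaving the tree is C-E (6); add C.
Step 4: cheapest edge leaving the tree is F-G (8); add G.
The 4th edge added is F-G.

F-G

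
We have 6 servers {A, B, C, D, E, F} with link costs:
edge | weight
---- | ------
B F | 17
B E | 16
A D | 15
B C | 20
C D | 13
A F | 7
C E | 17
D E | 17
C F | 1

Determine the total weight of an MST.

Prim's algorithm from A:
Step 1: cheapest edge leaving the tree is A F (7); add F.
Step 2: cheapest edge leaving the tree is C F (1); add C.
Step 3: cheapest edge leaving the tree is C D (13); add D.
Step 4: cheapest edge leaving the tree is B F (17); add B.
Step 5: cheapest edge leaving the tree is B E (16); add E.
MST edges: A F, C F, C D, B F, B E; total weight 7+1+13+17+16 = 54.

54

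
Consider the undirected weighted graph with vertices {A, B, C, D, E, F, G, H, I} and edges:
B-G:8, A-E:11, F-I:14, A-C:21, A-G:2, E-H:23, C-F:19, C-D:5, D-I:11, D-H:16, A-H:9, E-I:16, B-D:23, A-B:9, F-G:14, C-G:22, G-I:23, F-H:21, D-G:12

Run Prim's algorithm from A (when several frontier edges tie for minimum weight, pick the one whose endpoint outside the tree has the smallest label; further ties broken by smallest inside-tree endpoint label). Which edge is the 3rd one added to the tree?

Prim, starting at A.
Step 1: cheapest edge leaving the tree is A-G (2); add G.
Step 2: cheapest edge leaving the tree is B-G (8); add B.
Step 3: cheapest edge leaving the tree is A-H (9); add H.
Step 4: cheapest edge leaving the tree is A-E (11); add E.
Step 5: cheapest edge leaving the tree is D-G (12); add D.
Step 6: cheapest edge leaving the tree is C-D (5); add C.
Step 7: cheapest edge leaving the tree is D-I (11); add I.
Step 8: cheapest edge leaving the tree is F-G (14); add F.
The 3rd edge added is A-H.

A-H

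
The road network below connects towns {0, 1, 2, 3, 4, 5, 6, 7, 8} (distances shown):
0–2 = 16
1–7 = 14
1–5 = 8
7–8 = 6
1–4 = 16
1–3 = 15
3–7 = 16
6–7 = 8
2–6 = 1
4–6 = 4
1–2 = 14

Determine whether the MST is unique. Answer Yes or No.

Sort edges by weight, then run Kruskal:
2–6 (1): add — endpoints in different components.
4–6 (4): add — endpoints in different components.
7–8 (6): add — endpoints in different components.
1–5 (8): add — endpoints in different components.
6–7 (8): add — endpoints in different components.
1–2 (14): add — endpoints in different components.
1–7 (14): skip — 1 and 7 already connected.
1–3 (15): add — endpoints in different components.
0–2 (16): add — endpoints in different components.
Non-tree edge 1–7 has weight 14, equal to the heaviest edge on its tree cycle — swapping gives another MST of the same weight. Not unique.

No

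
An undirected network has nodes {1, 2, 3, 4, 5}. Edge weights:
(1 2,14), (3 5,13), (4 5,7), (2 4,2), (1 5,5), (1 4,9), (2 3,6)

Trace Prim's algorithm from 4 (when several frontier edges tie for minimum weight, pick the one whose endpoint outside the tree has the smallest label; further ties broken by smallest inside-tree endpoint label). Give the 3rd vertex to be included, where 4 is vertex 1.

Grow the tree from 4 using Prim:
Step 1: frontier [2 4 2, 4 5 7, 1 4 9] → take 2 4 (2); add 2.
Step 2: frontier [2 3 6, 1 2 14, 4 5 7, 1 4 9] → take 2 3 (6); add 3.
Step 3: frontier [1 2 14, 3 5 13, 4 5 7, 1 4 9] → take 4 5 (7); add 5.
Step 4: frontier [1 2 14, 1 4 9, 1 5 5] → take 1 5 (5); add 1.
Vertex order: 4, 2, 3, 5, 1. The 3rd vertex is 3.

3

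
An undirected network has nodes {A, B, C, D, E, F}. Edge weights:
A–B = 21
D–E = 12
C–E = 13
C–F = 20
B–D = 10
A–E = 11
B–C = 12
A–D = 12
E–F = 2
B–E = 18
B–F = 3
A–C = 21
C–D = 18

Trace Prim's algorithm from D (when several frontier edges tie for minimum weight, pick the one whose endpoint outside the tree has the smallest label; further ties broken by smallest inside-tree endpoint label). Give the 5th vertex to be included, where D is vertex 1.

A

Prim's algorithm from D:
Step 1: frontier [B–D 10, A–D 12, D–E 12, C–D 18] → take B–D (10); add B.
Step 2: frontier [B–F 3, B–C 12, B–E 18, A–B 21, A–D 12, D–E 12, C–D 18] → take B–F (3); add F.
Step 3: frontier [B–C 12, B–E 18, A–B 21, A–D 12, D–E 12, C–D 18, E–F 2, C–F 20] → take E–F (2); add E.
Step 4: frontier [B–C 12, A–B 21, A–D 12, C–D 18, A–E 11, C–E 13, C–F 20] → take A–E (11); add A.
Step 5: frontier [A–C 21, B–C 12, C–D 18, C–E 13, C–F 20] → take B–C (12); add C.
Vertex order: D, B, F, E, A, C. The 5th vertex is A.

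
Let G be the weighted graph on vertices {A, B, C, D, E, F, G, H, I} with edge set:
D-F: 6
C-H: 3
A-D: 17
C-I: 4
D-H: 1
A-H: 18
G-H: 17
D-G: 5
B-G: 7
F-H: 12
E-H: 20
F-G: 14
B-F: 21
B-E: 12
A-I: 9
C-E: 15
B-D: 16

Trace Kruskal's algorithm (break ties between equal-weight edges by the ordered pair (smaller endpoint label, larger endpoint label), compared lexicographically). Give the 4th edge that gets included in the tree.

Kruskal: consider edges lightest-first.
D-H (1): add — endpoints in different components.
C-H (3): add — endpoints in different components.
C-I (4): add — endpoints in different components.
D-G (5): add — endpoints in different components.
D-F (6): add — endpoints in different components.
B-G (7): add — endpoints in different components.
A-I (9): add — endpoints in different components.
B-E (12): add — endpoints in different components.
The 4th edge added is D-G.

D-G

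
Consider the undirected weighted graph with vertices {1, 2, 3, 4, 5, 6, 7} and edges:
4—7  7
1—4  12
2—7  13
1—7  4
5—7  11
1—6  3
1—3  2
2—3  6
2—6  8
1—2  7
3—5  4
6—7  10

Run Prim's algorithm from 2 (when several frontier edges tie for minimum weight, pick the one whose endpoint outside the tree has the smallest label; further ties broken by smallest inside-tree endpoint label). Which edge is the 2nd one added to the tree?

Prim, starting at 2.
Step 1: cheapest edge leaving the tree is 2—3 (6); add 3.
Step 2: cheapest edge leaving the tree is 1—3 (2); add 1.
Step 3: cheapest edge leaving the tree is 1—6 (3); add 6.
Step 4: cheapest edge leaving the tree is 3—5 (4); add 5.
Step 5: cheapest edge leaving the tree is 1—7 (4); add 7.
Step 6: cheapest edge leaving the tree is 4—7 (7); add 4.
The 2nd edge added is 1—3.

1-3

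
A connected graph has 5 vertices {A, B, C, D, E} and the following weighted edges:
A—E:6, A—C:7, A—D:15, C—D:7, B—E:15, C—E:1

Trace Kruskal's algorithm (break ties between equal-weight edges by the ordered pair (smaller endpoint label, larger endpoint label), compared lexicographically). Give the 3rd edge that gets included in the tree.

Sort edges by weight, then run Kruskal:
C—E (1): add. Components now {A} {B} {C,E} {D}
A—E (6): add. Components now {A,C,E} {B} {D}
A—C (7): skip — A and C already connected.
C—D (7): add. Components now {A,C,D,E} {B}
A—D (15): skip — A and D already connected.
B—E (15): add. Components now {A,B,C,D,E}
The 3rd edge added is C—D.

C-D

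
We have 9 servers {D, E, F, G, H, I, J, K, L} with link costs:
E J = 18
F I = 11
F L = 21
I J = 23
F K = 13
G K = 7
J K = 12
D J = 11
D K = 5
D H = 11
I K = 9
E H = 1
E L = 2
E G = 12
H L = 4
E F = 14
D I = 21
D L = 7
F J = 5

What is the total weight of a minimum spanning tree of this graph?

47

Grow the tree from J using Prim:
Step 1: cheapest edge leaving the tree is F J (5); add F.
Step 2: cheapest edge leaving the tree is D J (11); add D.
Step 3: cheapest edge leaving the tree is D K (5); add K.
Step 4: cheapest edge leaving the tree is G K (7); add G.
Step 5: cheapest edge leaving the tree is D L (7); add L.
Step 6: cheapest edge leaving the tree is E L (2); add E.
Step 7: cheapest edge leaving the tree is E H (1); add H.
Step 8: cheapest edge leaving the tree is I K (9); add I.
MST edges: F J, D J, D K, G K, D L, E L, E H, I K; total weight 5+11+5+7+7+2+1+9 = 47.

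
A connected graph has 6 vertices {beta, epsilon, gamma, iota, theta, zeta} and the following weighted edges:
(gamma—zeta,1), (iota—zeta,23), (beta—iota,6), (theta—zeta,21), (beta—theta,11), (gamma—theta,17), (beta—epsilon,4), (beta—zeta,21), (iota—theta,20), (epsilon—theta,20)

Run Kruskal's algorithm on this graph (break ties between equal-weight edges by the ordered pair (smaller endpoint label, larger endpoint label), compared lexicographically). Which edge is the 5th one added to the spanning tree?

gamma-theta

Kruskal's algorithm — process edges by increasing weight (ties by edge label):
gamma—zeta (1): add. Components now {iota} {epsilon} {theta} {gamma,zeta} {beta}
beta—epsilon (4): add. Components now {iota} {beta,epsilon} {theta} {gamma,zeta}
beta—iota (6): add. Components now {beta,epsilon,iota} {theta} {gamma,zeta}
beta—theta (11): add. Components now {beta,epsilon,iota,theta} {gamma,zeta}
gamma—theta (17): add. Components now {beta,epsilon,gamma,iota,theta,zeta}
The 5th edge added is gamma—theta.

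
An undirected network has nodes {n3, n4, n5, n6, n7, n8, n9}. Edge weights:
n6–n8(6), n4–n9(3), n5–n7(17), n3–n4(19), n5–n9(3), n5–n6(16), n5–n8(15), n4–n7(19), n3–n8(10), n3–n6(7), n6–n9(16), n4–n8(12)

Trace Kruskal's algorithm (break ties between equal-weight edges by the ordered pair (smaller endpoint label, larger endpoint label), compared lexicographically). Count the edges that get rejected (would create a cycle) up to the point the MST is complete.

Kruskal: consider edges lightest-first.
n4–n9 (3): add. Components now {n6} {n8} {n3} {n7} {n4,n9} {n5}
n5–n9 (3): add. Components now {n6} {n8} {n3} {n7} {n4,n5,n9}
n6–n8 (6): add. Components now {n6,n8} {n3} {n7} {n4,n5,n9}
n3–n6 (7): add. Components now {n3,n6,n8} {n7} {n4,n5,n9}
n3–n8 (10): skip — n8 and n3 already connected.
n4–n8 (12): add. Components now {n3,n4,n5,n6,n8,n9} {n7}
n5–n8 (15): skip — n8 and n5 already connected.
n5–n6 (16): skip — n6 and n5 already connected.
n6–n9 (16): skip — n6 and n9 already connected.
n5–n7 (17): add. Components now {n3,n4,n5,n6,n7,n8,n9}
Edges rejected before the tree was complete: 4.

4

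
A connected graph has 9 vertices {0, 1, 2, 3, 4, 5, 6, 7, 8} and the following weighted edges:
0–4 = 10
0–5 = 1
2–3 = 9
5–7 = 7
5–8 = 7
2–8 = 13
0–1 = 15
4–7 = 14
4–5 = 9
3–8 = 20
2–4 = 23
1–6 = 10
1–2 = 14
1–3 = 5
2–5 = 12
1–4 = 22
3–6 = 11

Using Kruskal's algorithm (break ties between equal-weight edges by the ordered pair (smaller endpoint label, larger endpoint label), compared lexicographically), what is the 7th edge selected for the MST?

1-6

Sort edges by weight, then run Kruskal:
0–5 (1): add — endpoints in different components.
1–3 (5): add — endpoints in different components.
5–7 (7): add — endpoints in different components.
5–8 (7): add — endpoints in different components.
2–3 (9): add — endpoints in different components.
4–5 (9): add — endpoints in different components.
0–4 (10): skip — 0 and 4 already connected.
1–6 (10): add — endpoints in different components.
3–6 (11): skip — 3 and 6 already connected.
2–5 (12): add — endpoints in different components.
The 7th edge added is 1–6.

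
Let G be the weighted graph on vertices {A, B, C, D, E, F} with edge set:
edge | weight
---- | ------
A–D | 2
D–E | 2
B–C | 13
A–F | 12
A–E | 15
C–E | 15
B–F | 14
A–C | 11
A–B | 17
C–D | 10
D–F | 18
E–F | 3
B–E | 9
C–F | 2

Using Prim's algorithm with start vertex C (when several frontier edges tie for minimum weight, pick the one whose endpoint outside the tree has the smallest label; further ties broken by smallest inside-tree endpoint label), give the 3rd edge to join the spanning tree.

Grow the tree from C using Prim:
Step 1: frontier [C–F 2, C–D 10, A–C 11, B–C 13, C–E 15] → take C–F (2); add F.
Step 2: frontier [C–D 10, A–C 11, B–C 13, C–E 15, E–F 3, A–F 12, B–F 14, D–F 18] → take E–F (3); add E.
Step 3: frontier [C–D 10, A–C 11, B–C 13, D–E 2, B–E 9, A–E 15, A–F 12, B–F 14, D–F 18] → take D–E (2); add D.
Step 4: frontier [A–C 11, B–C 13, A–D 2, B–E 9, A–E 15, A–F 12, B–F 14] → take A–D (2); add A.
Step 5: frontier [A–B 17, B–C 13, B–E 9, B–F 14] → take B–E (9); add B.
The 3rd edge added is D–E.

D-E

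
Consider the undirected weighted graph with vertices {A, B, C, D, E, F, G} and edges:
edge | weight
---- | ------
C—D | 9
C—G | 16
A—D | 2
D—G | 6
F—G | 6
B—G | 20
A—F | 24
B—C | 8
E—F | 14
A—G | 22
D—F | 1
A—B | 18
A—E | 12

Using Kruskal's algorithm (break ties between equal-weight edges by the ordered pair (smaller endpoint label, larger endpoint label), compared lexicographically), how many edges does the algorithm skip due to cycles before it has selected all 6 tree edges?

Sort edges by weight, then run Kruskal:
D—F (1): add — endpoints in different components.
A—D (2): add — endpoints in different components.
D—G (6): add — endpoints in different components.
F—G (6): skip — F and G already connected.
B—C (8): add — endpoints in different components.
C—D (9): add — endpoints in different components.
A—E (12): add — endpoints in different components.
Edges rejected before the tree was complete: 1.

1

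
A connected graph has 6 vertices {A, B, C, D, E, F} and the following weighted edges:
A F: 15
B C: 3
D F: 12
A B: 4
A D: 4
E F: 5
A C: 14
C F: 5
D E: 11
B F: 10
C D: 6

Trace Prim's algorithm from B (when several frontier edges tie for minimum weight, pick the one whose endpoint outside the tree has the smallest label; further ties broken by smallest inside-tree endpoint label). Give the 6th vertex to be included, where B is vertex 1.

Prim's algorithm from B:
Step 1: cheapest edge leaving the tree is B C (3); add C.
Step 2: cheapest edge leaving the tree is A B (4); add A.
Step 3: cheapest edge leaving the tree is A D (4); add D.
Step 4: cheapest edge leaving the tree is C F (5); add F.
Step 5: cheapest edge leaving the tree is E F (5); add E.
Vertex order: B, C, A, D, F, E. The 6th vertex is E.

E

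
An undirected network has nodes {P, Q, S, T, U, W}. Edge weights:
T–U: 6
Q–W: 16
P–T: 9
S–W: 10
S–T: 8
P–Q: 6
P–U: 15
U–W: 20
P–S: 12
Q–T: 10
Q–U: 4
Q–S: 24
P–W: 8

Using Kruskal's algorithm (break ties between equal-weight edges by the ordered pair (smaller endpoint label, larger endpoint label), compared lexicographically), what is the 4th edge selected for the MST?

P-W

Kruskal: consider edges lightest-first.
Q–U (4): add. Components now {T} {Q,U} {S} {W} {P}
P–Q (6): add. Components now {T} {P,Q,U} {S} {W}
T–U (6): add. Components now {P,Q,T,U} {S} {W}
P–W (8): add. Components now {P,Q,T,U,W} {S}
S–T (8): add. Components now {P,Q,S,T,U,W}
The 4th edge added is P–W.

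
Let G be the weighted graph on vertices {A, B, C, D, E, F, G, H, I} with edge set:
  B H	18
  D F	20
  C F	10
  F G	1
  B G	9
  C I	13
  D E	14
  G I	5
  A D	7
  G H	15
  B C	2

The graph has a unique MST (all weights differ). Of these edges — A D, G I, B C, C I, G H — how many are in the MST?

4

Kruskal's algorithm — process edges by increasing weight (ties by edge label):
F G (1): add — endpoints in different components.
B C (2): add — endpoints in different components.
G I (5): add — endpoints in different components.
A D (7): add — endpoints in different components.
B G (9): add — endpoints in different components.
C F (10): skip — C and F already connected.
C I (13): skip — C and I already connected.
D E (14): add — endpoints in different components.
G H (15): add — endpoints in different components.
B H (18): skip — B and H already connected.
D F (20): add — endpoints in different components.
MST edge set: {F G, B C, G I, A D, B G, D E, G H, D F}.
Of the listed edges, {A D, G I, B C, G H} are in the MST → 4.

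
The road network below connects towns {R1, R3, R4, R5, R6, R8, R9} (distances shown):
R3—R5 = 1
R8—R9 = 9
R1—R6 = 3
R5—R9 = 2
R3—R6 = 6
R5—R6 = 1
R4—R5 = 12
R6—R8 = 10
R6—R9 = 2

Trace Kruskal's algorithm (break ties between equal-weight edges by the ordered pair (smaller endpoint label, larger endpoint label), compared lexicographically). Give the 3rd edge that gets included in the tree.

R5-R9

Kruskal's algorithm — process edges by increasing weight (ties by edge label):
R3—R5 (1): add. Components now {R4} {R6} {R9} {R1} {R3,R5} {R8}
R5—R6 (1): add. Components now {R4} {R3,R5,R6} {R9} {R1} {R8}
R5—R9 (2): add. Components now {R4} {R3,R5,R6,R9} {R1} {R8}
R6—R9 (2): skip — R6 and R9 already connected.
R1—R6 (3): add. Components now {R4} {R1,R3,R5,R6,R9} {R8}
R3—R6 (6): skip — R6 and R3 already connected.
R8—R9 (9): add. Components now {R4} {R1,R3,R5,R6,R8,R9}
R6—R8 (10): skip — R6 and R8 already connected.
R4—R5 (12): add. Components now {R1,R3,R4,R5,R6,R8,R9}
The 3rd edge added is R5—R9.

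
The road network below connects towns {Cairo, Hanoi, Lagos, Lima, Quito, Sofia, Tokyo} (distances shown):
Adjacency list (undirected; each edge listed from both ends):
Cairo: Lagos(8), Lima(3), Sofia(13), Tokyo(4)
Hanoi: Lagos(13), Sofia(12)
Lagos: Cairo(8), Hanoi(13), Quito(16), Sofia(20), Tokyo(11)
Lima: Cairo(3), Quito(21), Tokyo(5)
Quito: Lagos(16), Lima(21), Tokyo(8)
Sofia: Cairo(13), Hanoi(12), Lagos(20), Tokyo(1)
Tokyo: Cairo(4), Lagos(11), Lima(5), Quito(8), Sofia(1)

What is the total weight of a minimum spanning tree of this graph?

36

Kruskal's algorithm — process edges by increasing weight (ties by edge label):
Sofia-Tokyo (1): add — endpoints in different components.
Cairo-Lima (3): add — endpoints in different components.
Cairo-Tokyo (4): add — endpoints in different components.
Lima-Tokyo (5): skip — Lima and Tokyo already connected.
Cairo-Lagos (8): add — endpoints in different components.
Quito-Tokyo (8): add — endpoints in different components.
Lagos-Tokyo (11): skip — Lagos and Tokyo already connected.
Hanoi-Sofia (12): add — endpoints in different components.
MST edges: Sofia-Tokyo, Cairo-Lima, Cairo-Tokyo, Cairo-Lagos, Quito-Tokyo, Hanoi-Sofia; total weight 1+3+4+8+8+12 = 36.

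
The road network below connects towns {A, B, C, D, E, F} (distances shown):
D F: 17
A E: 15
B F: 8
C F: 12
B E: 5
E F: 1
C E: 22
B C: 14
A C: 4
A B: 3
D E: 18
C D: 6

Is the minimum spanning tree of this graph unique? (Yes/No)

Yes

Kruskal: consider edges lightest-first.
E F (1): add — endpoints in different components.
A B (3): add — endpoints in different components.
A C (4): add — endpoints in different components.
B E (5): add — endpoints in different components.
C D (6): add — endpoints in different components.
Every non-tree edge has weight strictly greater than the heaviest edge on the tree path between its endpoints, so the MST is unique.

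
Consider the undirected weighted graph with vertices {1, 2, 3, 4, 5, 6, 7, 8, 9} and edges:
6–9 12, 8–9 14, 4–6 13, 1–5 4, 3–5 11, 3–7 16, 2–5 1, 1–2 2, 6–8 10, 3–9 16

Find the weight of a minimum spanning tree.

81

Sort edges by weight, then run Kruskal:
2–5 (1): add — endpoints in different components.
1–2 (2): add — endpoints in different components.
1–5 (4): skip — 1 and 5 already connected.
6–8 (10): add — endpoints in different components.
3–5 (11): add — endpoints in different components.
6–9 (12): add — endpoints in different components.
4–6 (13): add — endpoints in different components.
8–9 (14): skip — 8 and 9 already connected.
3–7 (16): add — endpoints in different components.
3–9 (16): add — endpoints in different components.
MST edges: 2–5, 1–2, 6–8, 3–5, 6–9, 4–6, 3–7, 3–9; total weight 1+2+10+11+12+13+16+16 = 81.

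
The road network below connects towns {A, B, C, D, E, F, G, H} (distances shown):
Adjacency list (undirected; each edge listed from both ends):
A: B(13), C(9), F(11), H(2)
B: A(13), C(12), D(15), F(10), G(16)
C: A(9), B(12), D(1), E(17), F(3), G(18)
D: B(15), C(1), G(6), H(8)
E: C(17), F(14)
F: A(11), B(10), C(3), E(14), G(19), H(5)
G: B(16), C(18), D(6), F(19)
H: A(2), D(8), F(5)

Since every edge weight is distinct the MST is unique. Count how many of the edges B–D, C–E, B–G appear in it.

Kruskal: consider edges lightest-first.
C–D (1): add — endpoints in different components.
A–H (2): add — endpoints in different components.
C–F (3): add — endpoints in different components.
F–H (5): add — endpoints in different components.
D–G (6): add — endpoints in different components.
D–H (8): skip — D and H already connected.
A–C (9): skip — A and C already connected.
B–F (10): add — endpoints in different components.
A–F (11): skip — A and F already connected.
B–C (12): skip — B and C already connected.
A–B (13): skip — A and B already connected.
E–F (14): add — endpoints in different components.
MST edge set: {C–D, A–H, C–F, F–H, D–G, B–F, E–F}.
Of the listed edges, {} are in the MST → 0.

0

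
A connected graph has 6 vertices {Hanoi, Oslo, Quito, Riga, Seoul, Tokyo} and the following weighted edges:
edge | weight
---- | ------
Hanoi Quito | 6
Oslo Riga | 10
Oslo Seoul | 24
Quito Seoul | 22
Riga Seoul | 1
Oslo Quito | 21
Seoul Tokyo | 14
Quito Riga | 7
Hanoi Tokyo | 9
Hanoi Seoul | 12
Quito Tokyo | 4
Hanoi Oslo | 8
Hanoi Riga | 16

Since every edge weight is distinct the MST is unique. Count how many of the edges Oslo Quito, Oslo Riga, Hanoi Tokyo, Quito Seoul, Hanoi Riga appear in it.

0

Kruskal: consider edges lightest-first.
Riga Seoul (1): add. Components now {Riga,Seoul} {Quito} {Oslo} {Hanoi} {Tokyo}
Quito Tokyo (4): add. Components now {Riga,Seoul} {Quito,Tokyo} {Oslo} {Hanoi}
Hanoi Quito (6): add. Components now {Riga,Seoul} {Hanoi,Quito,Tokyo} {Oslo}
Quito Riga (7): add. Components now {Hanoi,Quito,Riga,Seoul,Tokyo} {Oslo}
Hanoi Oslo (8): add. Components now {Hanoi,Oslo,Quito,Riga,Seoul,Tokyo}
MST edge set: {Riga Seoul, Quito Tokyo, Hanoi Quito, Quito Riga, Hanoi Oslo}.
Of the listed edges, {} are in the MST → 0.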